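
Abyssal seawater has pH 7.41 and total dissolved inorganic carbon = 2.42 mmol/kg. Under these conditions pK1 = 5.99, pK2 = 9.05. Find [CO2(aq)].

[CO2*] = 0.0867 mmol/kg

α₀ = 1 / (1 + K1/[H⁺] + K1K2/[H⁺]²) = 1 / (1 + 10^+1.42 + 10^-0.22)
   = 1 / (1 + 26.303 + 0.60256) = 1/27.905 = 0.03584
[CO2*] = α₀ × DIC = 0.03584 × 2.42 = 0.0867 mmol/kg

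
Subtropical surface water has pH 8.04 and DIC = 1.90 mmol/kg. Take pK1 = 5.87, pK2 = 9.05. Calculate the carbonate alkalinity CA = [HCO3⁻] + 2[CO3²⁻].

CA = [HCO3⁻] + 2[CO3²⁻] = (α₁ + 2α₂)·DIC
At pH 8.04: [H⁺]/K1 = 10^-2.17 = 0.0067608, K2/[H⁺] = 10^-1.01 = 0.097724
α₁ = 1/(1 + 0.0067608 + 0.097724) = 1/1.1045 = 0.9054; α₂ = α₁·K2/[H⁺] = 0.08848
α₁ + 2α₂ = 1.0824
CA = 1.0824 × 1.90 = 2.06 mmol/kg

CA = 2.06 mmol/kg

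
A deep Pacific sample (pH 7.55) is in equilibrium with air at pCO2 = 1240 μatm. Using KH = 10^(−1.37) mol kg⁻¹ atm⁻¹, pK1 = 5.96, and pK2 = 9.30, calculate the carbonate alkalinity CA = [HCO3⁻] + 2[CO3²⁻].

[CO2*] = KH · pCO2 = 10^(−1.37) × 1240×10^-6 = 5.290×10^-5 mol/kg
α₀ = 1/(1 + K1/[H⁺] + K1K2/[H⁺]²) = 1/(1 + 10^+1.59 + 10^-0.16) = 0.02463
DIC = [CO2*]/α₀ = 5.290×10^-5 / 0.02463 = 2.147 mmol/kg
CA = (α₁ + 2α₂)·DIC = (0.9583 + 2×0.01704) × 2.147 = 2.13 mmol/kg

CA = 2.13 mmol/kg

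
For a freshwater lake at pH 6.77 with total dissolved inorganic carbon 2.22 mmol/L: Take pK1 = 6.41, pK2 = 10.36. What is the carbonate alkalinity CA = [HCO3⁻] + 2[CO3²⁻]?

CA = 1.55 mmol/L

CA = [HCO3⁻] + 2[CO3²⁻] = (α₁ + 2α₂)·DIC
At pH 6.77: [H⁺]/K1 = 10^-0.36 = 0.43652, K2/[H⁺] = 10^-3.59 = 0.00025704
α₁ = 1/(1 + 0.43652 + 0.00025704) = 1/1.4368 = 0.6960; α₂ = α₁·K2/[H⁺] = 0.0001789
α₁ + 2α₂ = 0.6964
CA = 0.6964 × 2.22 = 1.55 mmol/L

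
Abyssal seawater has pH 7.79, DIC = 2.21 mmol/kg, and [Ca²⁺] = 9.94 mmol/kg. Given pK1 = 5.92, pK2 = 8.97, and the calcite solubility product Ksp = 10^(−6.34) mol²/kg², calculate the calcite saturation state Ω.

α₂ = 1 / (1 + [H⁺]/K2 + [H⁺]²/(K1K2)) = 1 / (1 + 10^+1.18 + 10^-0.69)
   = 1 / (1 + 15.136 + 0.20417) = 1/16.340 = 0.06120
[CO3²⁻] = α₂ × DIC = 0.06120 × 2.21 = 0.1353 mmol/kg
Ksp = 10^(−6.34) = 4.571×10^-7
Ω = [Ca²⁺][CO3²⁻]/Ksp = (9.94×10^-3)(1.353×10^-4) / 4.571×10^-7 = 2.94

Ω = 2.94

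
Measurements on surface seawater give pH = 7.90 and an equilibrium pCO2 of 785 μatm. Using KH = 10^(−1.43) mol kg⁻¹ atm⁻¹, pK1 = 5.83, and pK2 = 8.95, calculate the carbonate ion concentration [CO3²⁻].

[CO2*] = KH · pCO2 = 10^(−1.43) × 785×10^-6 = 2.917×10^-5 mol/kg
α₀ = 1/(1 + K1/[H⁺] + K1K2/[H⁺]²) = 1/(1 + 10^+2.07 + 10^+1.02) = 0.007754
DIC = [CO2*]/α₀ = 2.917×10^-5 / 0.007754 = 3.761 mmol/kg
[CO3²⁻] = α₂·DIC; α₂ = 0.08120, so [CO3²⁻] = 0.08120 × 3.761 = 0.305 mmol/kg

[CO3²⁻] = 0.305 mmol/kg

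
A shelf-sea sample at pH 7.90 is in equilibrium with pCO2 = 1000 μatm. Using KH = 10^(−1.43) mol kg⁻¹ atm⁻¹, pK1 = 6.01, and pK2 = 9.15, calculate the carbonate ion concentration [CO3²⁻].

[CO2*] = KH · pCO2 = 10^(−1.43) × 1000×10^-6 = 3.715×10^-5 mol/kg
α₀ = 1/(1 + K1/[H⁺] + K1K2/[H⁺]²) = 1/(1 + 10^+1.89 + 10^+0.64) = 0.01205
DIC = [CO2*]/α₀ = 3.715×10^-5 / 0.01205 = 3.083 mmol/kg
[CO3²⁻] = α₂·DIC; α₂ = 0.05260, so [CO3²⁻] = 0.05260 × 3.083 = 0.162 mmol/kg

[CO3²⁻] = 0.162 mmol/kg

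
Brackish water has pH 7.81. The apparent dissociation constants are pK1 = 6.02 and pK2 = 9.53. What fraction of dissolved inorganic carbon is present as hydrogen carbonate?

α₁ = 0.966

α₁ = 1 / (1 + [H⁺]/K1 + K2/[H⁺]) = 1 / (1 + 10^-1.79 + 10^-1.72)
   = 1 / (1 + 0.016218 + 0.019055) = 1/1.0353 = 0.9659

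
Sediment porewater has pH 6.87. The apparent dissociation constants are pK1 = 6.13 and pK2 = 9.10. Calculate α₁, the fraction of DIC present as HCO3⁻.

α₁ = 0.842

α₁ = 1 / (1 + [H⁺]/K1 + K2/[H⁺]) = 1 / (1 + 10^-0.74 + 10^-2.23)
   = 1 / (1 + 0.18197 + 0.0058884) = 1/1.1879 = 0.8419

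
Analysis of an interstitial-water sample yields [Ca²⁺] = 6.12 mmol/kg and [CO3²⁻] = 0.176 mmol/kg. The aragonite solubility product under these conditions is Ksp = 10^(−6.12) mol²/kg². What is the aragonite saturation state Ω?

Ksp = 10^(−6.12) = 7.586×10^-7
Ω = [Ca²⁺][CO3²⁻]/Ksp = (6.12×10^-3)(0.176×10^-3) / 7.586×10^-7 = 1.42

Ω = 1.42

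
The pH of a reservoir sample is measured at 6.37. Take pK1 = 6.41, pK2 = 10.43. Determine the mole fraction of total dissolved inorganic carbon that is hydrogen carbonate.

α₁ = 1 / (1 + [H⁺]/K1 + K2/[H⁺]) = 1 / (1 + 10^+0.04 + 10^-4.06)
   = 1 / (1 + 1.0965 + 8.7096×10^-5) = 1/2.0966 = 0.4770

α₁ = 0.477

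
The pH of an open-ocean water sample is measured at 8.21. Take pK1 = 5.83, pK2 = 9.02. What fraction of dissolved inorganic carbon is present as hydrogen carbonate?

α₁ = 0.863

α₁ = 1 / (1 + [H⁺]/K1 + K2/[H⁺]) = 1 / (1 + 10^-2.38 + 10^-0.81)
   = 1 / (1 + 0.0041687 + 0.15488) = 1/1.1591 = 0.8628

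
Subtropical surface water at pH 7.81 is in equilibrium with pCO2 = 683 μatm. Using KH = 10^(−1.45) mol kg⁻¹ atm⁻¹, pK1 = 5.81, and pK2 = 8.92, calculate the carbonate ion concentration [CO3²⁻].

[CO3²⁻] = 0.188 mmol/kg

[CO2*] = KH · pCO2 = 10^(−1.45) × 683×10^-6 = 2.423×10^-5 mol/kg
α₀ = 1/(1 + K1/[H⁺] + K1K2/[H⁺]²) = 1/(1 + 10^+2.00 + 10^+0.89) = 0.009194
DIC = [CO2*]/α₀ = 2.423×10^-5 / 0.009194 = 2.636 mmol/kg
[CO3²⁻] = α₂·DIC; α₂ = 0.07137, so [CO3²⁻] = 0.07137 × 2.636 = 0.188 mmol/kg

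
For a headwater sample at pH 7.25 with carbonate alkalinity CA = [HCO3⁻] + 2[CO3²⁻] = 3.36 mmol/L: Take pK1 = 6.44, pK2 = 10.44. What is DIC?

DIC = 3.88 mmol/L

CA = [HCO3⁻] + 2[CO3²⁻] = (α₁ + 2α₂)·DIC
At pH 7.25: [H⁺]/K1 = 10^-0.81 = 0.15488, K2/[H⁺] = 10^-3.19 = 0.00064565
α₁ = 1/(1 + 0.15488 + 0.00064565) = 1/1.1555 = 0.8654; α₂ = α₁·K2/[H⁺] = 0.0005588
α₁ + 2α₂ = 0.8665
DIC = CA / (α₁ + 2α₂) = 3.36 / 0.8665 = 3.88 mmol/L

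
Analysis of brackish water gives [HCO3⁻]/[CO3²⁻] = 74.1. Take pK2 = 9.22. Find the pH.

From K2 = [H⁺][CO3²⁻]/[HCO3⁻]:  pH = pK2 − log₁₀([HCO3⁻]/[CO3²⁻])
log₁₀(74.1) = +1.870
pH = 9.22 − (+1.870) = 7.35

pH = 7.35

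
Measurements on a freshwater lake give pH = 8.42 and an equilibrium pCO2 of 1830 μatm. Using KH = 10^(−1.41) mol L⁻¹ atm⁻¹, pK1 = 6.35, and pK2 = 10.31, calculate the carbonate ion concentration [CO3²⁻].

[CO2*] = KH · pCO2 = 10^(−1.41) × 1830×10^-6 = 7.120×10^-5 mol/L
α₀ = 1/(1 + K1/[H⁺] + K1K2/[H⁺]²) = 1/(1 + 10^+2.07 + 10^+0.18) = 0.008333
DIC = [CO2*]/α₀ = 7.120×10^-5 / 0.008333 = 8.544 mmol/L
[CO3²⁻] = α₂·DIC; α₂ = 0.01261, so [CO3²⁻] = 0.01261 × 8.544 = 0.108 mmol/L

[CO3²⁻] = 0.108 mmol/L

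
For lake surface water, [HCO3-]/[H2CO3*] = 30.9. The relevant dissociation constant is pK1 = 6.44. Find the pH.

pH = 7.93

From K1 = [H⁺][HCO3-]/[H2CO3*]:  pH = pK1 + log₁₀([HCO3-]/[H2CO3*])
log₁₀(30.9) = +1.490
pH = 6.44 + (+1.490) = 7.93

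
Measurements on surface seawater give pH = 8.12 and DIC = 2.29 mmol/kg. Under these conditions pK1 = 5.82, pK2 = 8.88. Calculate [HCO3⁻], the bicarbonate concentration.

α₁ = 1 / (1 + [H⁺]/K1 + K2/[H⁺]) = 1 / (1 + 10^-2.30 + 10^-0.76)
   = 1 / (1 + 0.0050119 + 0.17378) = 1/1.1788 = 0.8483
[HCO3⁻] = α₁ × DIC = 0.8483 × 2.29 = 1.94 mmol/kg

[HCO3⁻] = 1.94 mmol/kg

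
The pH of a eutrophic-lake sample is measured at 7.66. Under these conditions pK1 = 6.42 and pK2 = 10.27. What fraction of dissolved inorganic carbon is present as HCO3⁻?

α₁ = 1 / (1 + [H⁺]/K1 + K2/[H⁺]) = 1 / (1 + 10^-1.24 + 10^-2.61)
   = 1 / (1 + 0.057544 + 0.0024547) = 1/1.0600 = 0.9434

α₁ = 0.943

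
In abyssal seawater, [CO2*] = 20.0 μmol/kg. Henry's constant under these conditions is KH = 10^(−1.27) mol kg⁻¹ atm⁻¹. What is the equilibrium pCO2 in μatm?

KH = 10^(−1.27) = 5.370×10^-2 mol kg⁻¹ atm⁻¹
pCO2 = [CO2*]/KH = 20.0×10^-6 / 5.370×10^-2 = 3.72×10^-4 atm = 372 μatm

pCO2 = 372 μatm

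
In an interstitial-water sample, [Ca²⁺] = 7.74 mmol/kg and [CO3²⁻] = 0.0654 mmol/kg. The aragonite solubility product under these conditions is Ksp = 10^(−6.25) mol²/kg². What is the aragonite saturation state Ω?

Ksp = 10^(−6.25) = 5.623×10^-7
Ω = [Ca²⁺][CO3²⁻]/Ksp = (7.74×10^-3)(0.0654×10^-3) / 5.623×10^-7 = 0.900

Ω = 0.900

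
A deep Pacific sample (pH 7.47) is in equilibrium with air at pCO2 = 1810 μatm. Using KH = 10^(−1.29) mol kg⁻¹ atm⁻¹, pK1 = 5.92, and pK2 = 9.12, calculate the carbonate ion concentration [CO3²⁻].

[CO2*] = KH · pCO2 = 10^(−1.29) × 1810×10^-6 = 9.283×10^-5 mol/kg
α₀ = 1/(1 + K1/[H⁺] + K1K2/[H⁺]²) = 1/(1 + 10^+1.55 + 10^-0.10) = 0.02683
DIC = [CO2*]/α₀ = 9.283×10^-5 / 0.02683 = 3.460 mmol/kg
[CO3²⁻] = α₂·DIC; α₂ = 0.02131, so [CO3²⁻] = 0.02131 × 3.460 = 0.0737 mmol/kg

[CO3²⁻] = 0.0737 mmol/kg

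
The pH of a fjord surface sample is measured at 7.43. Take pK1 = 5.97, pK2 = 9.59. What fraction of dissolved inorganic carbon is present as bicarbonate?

α₁ = 0.960

α₁ = 1 / (1 + [H⁺]/K1 + K2/[H⁺]) = 1 / (1 + 10^-1.46 + 10^-2.16)
   = 1 / (1 + 0.034674 + 0.0069183) = 1/1.0416 = 0.9601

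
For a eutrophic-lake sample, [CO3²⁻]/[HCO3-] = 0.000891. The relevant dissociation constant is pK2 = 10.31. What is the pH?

pH = 7.26

From K2 = [H⁺][CO3²⁻]/[HCO3-]:  pH = pK2 + log₁₀([CO3²⁻]/[HCO3-])
log₁₀(0.000891) = -3.050
pH = 10.31 + (-3.050) = 7.26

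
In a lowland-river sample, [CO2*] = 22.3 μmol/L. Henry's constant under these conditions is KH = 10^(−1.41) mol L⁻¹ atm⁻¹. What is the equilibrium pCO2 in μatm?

KH = 10^(−1.41) = 3.890×10^-2 mol L⁻¹ atm⁻¹
pCO2 = [CO2*]/KH = 22.3×10^-6 / 3.890×10^-2 = 5.73×10^-4 atm = 573 μatm

pCO2 = 573 μatm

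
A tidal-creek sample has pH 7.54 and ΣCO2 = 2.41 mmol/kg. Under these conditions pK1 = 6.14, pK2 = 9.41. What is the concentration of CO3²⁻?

[CO3²⁻] = 0.0309 mmol/kg

α₂ = 1 / (1 + [H⁺]/K2 + [H⁺]²/(K1K2)) = 1 / (1 + 10^+1.87 + 10^+0.47)
   = 1 / (1 + 74.131 + 2.9512) = 1/78.082 = 0.01281
[CO3²⁻] = α₂ × DIC = 0.01281 × 2.41 = 0.0309 mmol/kg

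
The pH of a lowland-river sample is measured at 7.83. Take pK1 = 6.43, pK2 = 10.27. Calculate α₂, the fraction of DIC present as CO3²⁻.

α₂ = 0.00348

α₂ = 1 / (1 + [H⁺]/K2 + [H⁺]²/(K1K2)) = 1 / (1 + 10^+2.44 + 10^+1.04)
   = 1 / (1 + 275.42 + 10.965) = 1/287.39 = 0.003480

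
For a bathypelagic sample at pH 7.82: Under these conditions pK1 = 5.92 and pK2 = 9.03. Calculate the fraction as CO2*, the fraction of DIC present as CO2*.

α₀ = 1 / (1 + K1/[H⁺] + K1K2/[H⁺]²) = 1 / (1 + 10^+1.90 + 10^+0.69)
   = 1 / (1 + 79.433 + 4.8978) = 1/85.331 = 0.01172

α₀ = 0.0117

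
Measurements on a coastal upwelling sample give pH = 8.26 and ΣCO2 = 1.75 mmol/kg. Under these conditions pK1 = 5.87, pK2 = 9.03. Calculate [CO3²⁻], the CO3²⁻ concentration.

[CO3²⁻] = 0.253 mmol/kg

α₂ = 1 / (1 + [H⁺]/K2 + [H⁺]²/(K1K2)) = 1 / (1 + 10^+0.77 + 10^-1.62)
   = 1 / (1 + 5.8884 + 0.023988) = 1/6.9124 = 0.1447
[CO3²⁻] = α₂ × DIC = 0.1447 × 1.75 = 0.253 mmol/kg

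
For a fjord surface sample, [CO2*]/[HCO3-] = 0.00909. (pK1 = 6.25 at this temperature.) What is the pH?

From K1 = [H⁺][HCO3-]/[CO2*]:  pH = pK1 − log₁₀([CO2*]/[HCO3-])
log₁₀(0.00909) = -2.041
pH = 6.25 − (-2.041) = 8.29

pH = 8.29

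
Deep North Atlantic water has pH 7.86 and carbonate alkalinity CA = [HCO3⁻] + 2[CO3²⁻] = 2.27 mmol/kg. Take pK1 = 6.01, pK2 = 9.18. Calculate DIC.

CA = [HCO3⁻] + 2[CO3²⁻] = (α₁ + 2α₂)·DIC
At pH 7.86: [H⁺]/K1 = 10^-1.85 = 0.014125, K2/[H⁺] = 10^-1.32 = 0.047863
α₁ = 1/(1 + 0.014125 + 0.047863) = 1/1.0620 = 0.9416; α₂ = α₁·K2/[H⁺] = 0.04507
α₁ + 2α₂ = 1.0318
DIC = CA / (α₁ + 2α₂) = 2.27 / 1.0318 = 2.20 mmol/kg

DIC = 2.20 mmol/kg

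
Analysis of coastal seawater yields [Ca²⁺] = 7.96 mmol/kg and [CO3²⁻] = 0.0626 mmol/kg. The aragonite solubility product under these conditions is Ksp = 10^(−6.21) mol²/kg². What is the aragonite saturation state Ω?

Ksp = 10^(−6.21) = 6.166×10^-7
Ω = [Ca²⁺][CO3²⁻]/Ksp = (7.96×10^-3)(0.0626×10^-3) / 6.166×10^-7 = 0.808

Ω = 0.808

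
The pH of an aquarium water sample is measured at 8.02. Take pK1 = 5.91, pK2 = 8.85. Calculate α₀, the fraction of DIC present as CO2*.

α₀ = 0.00672

α₀ = 1 / (1 + K1/[H⁺] + K1K2/[H⁺]²) = 1 / (1 + 10^+2.11 + 10^+1.28)
   = 1 / (1 + 128.82 + 19.055) = 1/148.88 = 0.006717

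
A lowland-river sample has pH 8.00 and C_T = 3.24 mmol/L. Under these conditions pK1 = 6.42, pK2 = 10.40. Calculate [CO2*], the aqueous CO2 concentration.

[CO2*] = 0.0827 mmol/L

α₀ = 1 / (1 + K1/[H⁺] + K1K2/[H⁺]²) = 1 / (1 + 10^+1.58 + 10^-0.82)
   = 1 / (1 + 38.019 + 0.15136) = 1/39.170 = 0.02553
[CO2*] = α₀ × DIC = 0.02553 × 3.24 = 0.0827 mmol/L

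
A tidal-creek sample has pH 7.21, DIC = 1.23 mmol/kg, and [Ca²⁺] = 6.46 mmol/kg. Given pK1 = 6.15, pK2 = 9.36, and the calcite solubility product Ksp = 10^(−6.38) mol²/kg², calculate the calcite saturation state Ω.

Ω = 0.123

α₂ = 1 / (1 + [H⁺]/K2 + [H⁺]²/(K1K2)) = 1 / (1 + 10^+2.15 + 10^+1.09)
   = 1 / (1 + 141.25 + 12.303) = 1/154.56 = 0.006470
[CO3²⁻] = α₂ × DIC = 0.006470 × 1.23 = 0.007958 mmol/kg = 7.958 μmol/kg
Ksp = 10^(−6.38) = 4.169×10^-7
Ω = [Ca²⁺][CO3²⁻]/Ksp = (6.46×10^-3)(7.958×10^-6) / 4.169×10^-7 = 0.123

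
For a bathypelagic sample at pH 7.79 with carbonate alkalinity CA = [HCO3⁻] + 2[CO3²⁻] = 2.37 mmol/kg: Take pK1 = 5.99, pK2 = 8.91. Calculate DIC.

DIC = 2.25 mmol/kg

CA = [HCO3⁻] + 2[CO3²⁻] = (α₁ + 2α₂)·DIC
At pH 7.79: [H⁺]/K1 = 10^-1.80 = 0.015849, K2/[H⁺] = 10^-1.12 = 0.075858
α₁ = 1/(1 + 0.015849 + 0.075858) = 1/1.0917 = 0.9160; α₂ = α₁·K2/[H⁺] = 0.06949
α₁ + 2α₂ = 1.0550
DIC = CA / (α₁ + 2α₂) = 2.37 / 1.0550 = 2.25 mmol/kg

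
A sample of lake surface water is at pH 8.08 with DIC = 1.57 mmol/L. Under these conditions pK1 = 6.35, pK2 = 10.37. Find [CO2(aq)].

α₀ = 1 / (1 + K1/[H⁺] + K1K2/[H⁺]²) = 1 / (1 + 10^+1.73 + 10^-0.56)
   = 1 / (1 + 53.703 + 0.27542) = 1/54.979 = 0.01819
[CO2*] = α₀ × DIC = 0.01819 × 1.57 = 0.0286 mmol/L

[CO2*] = 0.0286 mmol/L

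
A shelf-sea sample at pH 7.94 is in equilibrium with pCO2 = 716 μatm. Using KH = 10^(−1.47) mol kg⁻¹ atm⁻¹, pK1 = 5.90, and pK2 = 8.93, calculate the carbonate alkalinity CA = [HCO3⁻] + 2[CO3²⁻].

CA = 3.20 mmol/kg

[CO2*] = KH · pCO2 = 10^(−1.47) × 716×10^-6 = 2.426×10^-5 mol/kg
α₀ = 1/(1 + K1/[H⁺] + K1K2/[H⁺]²) = 1/(1 + 10^+2.04 + 10^+1.05) = 0.008206
DIC = [CO2*]/α₀ = 2.426×10^-5 / 0.008206 = 2.957 mmol/kg
CA = (α₁ + 2α₂)·DIC = (0.8997 + 2×0.09207) × 2.957 = 3.20 mmol/kg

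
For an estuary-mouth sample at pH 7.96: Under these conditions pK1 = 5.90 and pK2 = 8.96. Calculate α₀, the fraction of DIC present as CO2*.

α₀ = 0.00786

α₀ = 1 / (1 + K1/[H⁺] + K1K2/[H⁺]²) = 1 / (1 + 10^+2.06 + 10^+1.06)
   = 1 / (1 + 114.82 + 11.482) = 1/127.30 = 0.007856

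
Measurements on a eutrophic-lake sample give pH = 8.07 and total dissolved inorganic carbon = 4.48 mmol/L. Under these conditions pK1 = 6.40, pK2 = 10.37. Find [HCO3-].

[HCO3⁻] = 4.36 mmol/L

α₁ = 1 / (1 + [H⁺]/K1 + K2/[H⁺]) = 1 / (1 + 10^-1.67 + 10^-2.30)
   = 1 / (1 + 0.021380 + 0.0050119) = 1/1.0264 = 0.9743
[HCO3⁻] = α₁ × DIC = 0.9743 × 4.48 = 4.36 mmol/L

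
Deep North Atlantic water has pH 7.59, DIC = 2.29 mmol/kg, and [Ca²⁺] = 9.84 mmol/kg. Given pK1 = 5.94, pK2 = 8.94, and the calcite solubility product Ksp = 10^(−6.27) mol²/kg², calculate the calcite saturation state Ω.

Ω = 1.76

α₂ = 1 / (1 + [H⁺]/K2 + [H⁺]²/(K1K2)) = 1 / (1 + 10^+1.35 + 10^-0.30)
   = 1 / (1 + 22.387 + 0.50119) = 1/23.888 = 0.04186
[CO3²⁻] = α₂ × DIC = 0.04186 × 2.29 = 0.09586 mmol/kg
Ksp = 10^(−6.27) = 5.370×10^-7
Ω = [Ca²⁺][CO3²⁻]/Ksp = (9.84×10^-3)(9.586×10^-5) / 5.370×10^-7 = 1.76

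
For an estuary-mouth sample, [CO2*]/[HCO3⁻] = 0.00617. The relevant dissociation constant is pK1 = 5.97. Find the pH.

pH = 8.18

From K1 = [H⁺][HCO3⁻]/[CO2*]:  pH = pK1 − log₁₀([CO2*]/[HCO3⁻])
log₁₀(0.00617) = -2.210
pH = 5.97 − (-2.210) = 8.18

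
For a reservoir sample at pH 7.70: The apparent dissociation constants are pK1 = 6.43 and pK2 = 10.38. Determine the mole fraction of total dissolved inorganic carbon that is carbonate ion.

α₂ = 0.00198

α₂ = 1 / (1 + [H⁺]/K2 + [H⁺]²/(K1K2)) = 1 / (1 + 10^+2.68 + 10^+1.41)
   = 1 / (1 + 478.63 + 25.704) = 1/505.33 = 0.001979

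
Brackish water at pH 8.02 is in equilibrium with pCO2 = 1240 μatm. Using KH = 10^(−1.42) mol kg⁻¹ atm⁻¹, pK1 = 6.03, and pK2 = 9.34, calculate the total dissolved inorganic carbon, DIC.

[CO2*] = KH · pCO2 = 10^(−1.42) × 1240×10^-6 = 4.714×10^-5 mol/kg
α₀ = 1/(1 + K1/[H⁺] + K1K2/[H⁺]²) = 1/(1 + 10^+1.99 + 10^+0.67) = 0.009671
DIC = [CO2*]/α₀ = 4.714×10^-5 / 0.009671 = 4.87 mmol/kg

DIC = 4.87 mmol/kg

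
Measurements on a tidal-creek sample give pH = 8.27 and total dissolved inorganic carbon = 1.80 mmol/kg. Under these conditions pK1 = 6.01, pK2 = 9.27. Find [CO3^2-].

[CO3²⁻] = 0.163 mmol/kg

α₂ = 1 / (1 + [H⁺]/K2 + [H⁺]²/(K1K2)) = 1 / (1 + 10^+1.00 + 10^-1.26)
   = 1 / (1 + 10.000 + 0.054954) = 1/11.055 = 0.09046
[CO3²⁻] = α₂ × DIC = 0.09046 × 1.80 = 0.163 mmol/kg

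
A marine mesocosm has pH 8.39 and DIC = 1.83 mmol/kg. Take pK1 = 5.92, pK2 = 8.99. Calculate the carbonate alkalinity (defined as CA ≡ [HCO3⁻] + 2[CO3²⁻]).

CA = [HCO3⁻] + 2[CO3²⁻] = (α₁ + 2α₂)·DIC
At pH 8.39: [H⁺]/K1 = 10^-2.47 = 0.0033884, K2/[H⁺] = 10^-0.60 = 0.25119
α₁ = 1/(1 + 0.0033884 + 0.25119) = 1/1.2546 = 0.7971; α₂ = α₁·K2/[H⁺] = 0.2002
α₁ + 2α₂ = 1.1975
CA = 1.1975 × 1.83 = 2.19 mmol/kg

CA = 2.19 mmol/kg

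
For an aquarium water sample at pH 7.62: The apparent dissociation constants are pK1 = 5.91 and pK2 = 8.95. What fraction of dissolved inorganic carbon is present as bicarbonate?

α₁ = 0.938

α₁ = 1 / (1 + [H⁺]/K1 + K2/[H⁺]) = 1 / (1 + 10^-1.71 + 10^-1.33)
   = 1 / (1 + 0.019498 + 0.046774) = 1/1.0663 = 0.9378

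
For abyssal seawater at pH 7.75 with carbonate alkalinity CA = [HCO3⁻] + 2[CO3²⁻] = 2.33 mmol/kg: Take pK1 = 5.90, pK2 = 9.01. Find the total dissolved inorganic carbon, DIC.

DIC = 2.24 mmol/kg

CA = [HCO3⁻] + 2[CO3²⁻] = (α₁ + 2α₂)·DIC
At pH 7.75: [H⁺]/K1 = 10^-1.85 = 0.014125, K2/[H⁺] = 10^-1.26 = 0.054954
α₁ = 1/(1 + 0.014125 + 0.054954) = 1/1.0691 = 0.9354; α₂ = α₁·K2/[H⁺] = 0.05140
α₁ + 2α₂ = 1.0382
DIC = CA / (α₁ + 2α₂) = 2.33 / 1.0382 = 2.24 mmol/kg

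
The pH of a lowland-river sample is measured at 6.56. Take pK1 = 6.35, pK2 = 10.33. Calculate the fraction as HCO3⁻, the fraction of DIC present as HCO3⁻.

α₁ = 1 / (1 + [H⁺]/K1 + K2/[H⁺]) = 1 / (1 + 10^-0.21 + 10^-3.77)
   = 1 / (1 + 0.61660 + 0.00016982) = 1/1.6168 = 0.6185

α₁ = 0.619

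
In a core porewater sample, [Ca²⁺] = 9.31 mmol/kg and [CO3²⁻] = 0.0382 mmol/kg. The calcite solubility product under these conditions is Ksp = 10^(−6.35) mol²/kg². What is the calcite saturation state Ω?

Ω = 0.796

Ksp = 10^(−6.35) = 4.467×10^-7
Ω = [Ca²⁺][CO3²⁻]/Ksp = (9.31×10^-3)(0.0382×10^-3) / 4.467×10^-7 = 0.796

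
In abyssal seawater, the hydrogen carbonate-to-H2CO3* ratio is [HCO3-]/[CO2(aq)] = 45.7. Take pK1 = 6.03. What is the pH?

From K1 = [H⁺][HCO3-]/[CO2(aq)]:  pH = pK1 + log₁₀([HCO3-]/[CO2(aq)])
log₁₀(45.7) = +1.660
pH = 6.03 + (+1.660) = 7.69

pH = 7.69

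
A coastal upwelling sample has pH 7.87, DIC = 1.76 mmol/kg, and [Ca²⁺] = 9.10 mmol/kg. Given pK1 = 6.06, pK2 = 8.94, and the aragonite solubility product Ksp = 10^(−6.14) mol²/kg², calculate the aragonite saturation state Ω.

α₂ = 1 / (1 + [H⁺]/K2 + [H⁺]²/(K1K2)) = 1 / (1 + 10^+1.07 + 10^-0.74)
   = 1 / (1 + 11.749 + 0.18197) = 1/12.931 = 0.07733
[CO3²⁻] = α₂ × DIC = 0.07733 × 1.76 = 0.1361 mmol/kg
Ksp = 10^(−6.14) = 7.244×10^-7
Ω = [Ca²⁺][CO3²⁻]/Ksp = (9.10×10^-3)(1.361×10^-4) / 7.244×10^-7 = 1.71

Ω = 1.71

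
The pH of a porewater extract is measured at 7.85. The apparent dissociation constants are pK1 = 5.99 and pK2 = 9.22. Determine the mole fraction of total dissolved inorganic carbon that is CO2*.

α₀ = 1 / (1 + K1/[H⁺] + K1K2/[H⁺]²) = 1 / (1 + 10^+1.86 + 10^+0.49)
   = 1 / (1 + 72.444 + 3.0903) = 1/76.534 = 0.01307

α₀ = 0.0131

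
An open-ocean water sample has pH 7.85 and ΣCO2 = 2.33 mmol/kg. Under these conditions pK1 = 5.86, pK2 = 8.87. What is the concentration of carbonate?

α₂ = 1 / (1 + [H⁺]/K2 + [H⁺]²/(K1K2)) = 1 / (1 + 10^+1.02 + 10^-0.97)
   = 1 / (1 + 10.471 + 0.10715) = 1/11.578 = 0.08637
[CO3²⁻] = α₂ × DIC = 0.08637 × 2.33 = 0.201 mmol/kg

[CO3²⁻] = 0.201 mmol/kg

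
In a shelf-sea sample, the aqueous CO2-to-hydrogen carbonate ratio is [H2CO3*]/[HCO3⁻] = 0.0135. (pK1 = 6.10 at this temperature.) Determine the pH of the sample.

From K1 = [H⁺][HCO3⁻]/[H2CO3*]:  pH = pK1 − log₁₀([H2CO3*]/[HCO3⁻])
log₁₀(0.0135) = -1.870
pH = 6.10 − (-1.870) = 7.97

pH = 7.97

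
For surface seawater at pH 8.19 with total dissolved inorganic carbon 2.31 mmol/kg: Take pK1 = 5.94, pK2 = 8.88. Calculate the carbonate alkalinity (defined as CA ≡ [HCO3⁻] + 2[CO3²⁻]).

CA = [HCO3⁻] + 2[CO3²⁻] = (α₁ + 2α₂)·DIC
At pH 8.19: [H⁺]/K1 = 10^-2.25 = 0.0056234, K2/[H⁺] = 10^-0.69 = 0.20417
α₁ = 1/(1 + 0.0056234 + 0.20417) = 1/1.2098 = 0.8266; α₂ = α₁·K2/[H⁺] = 0.1688
α₁ + 2α₂ = 1.1641
CA = 1.1641 × 2.31 = 2.69 mmol/kg

CA = 2.69 mmol/kg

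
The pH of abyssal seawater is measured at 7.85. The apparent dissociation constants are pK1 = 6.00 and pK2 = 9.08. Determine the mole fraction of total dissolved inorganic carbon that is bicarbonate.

α₁ = 1 / (1 + [H⁺]/K1 + K2/[H⁺]) = 1 / (1 + 10^-1.85 + 10^-1.23)
   = 1 / (1 + 0.014125 + 0.058884) = 1/1.0730 = 0.9320

α₁ = 0.932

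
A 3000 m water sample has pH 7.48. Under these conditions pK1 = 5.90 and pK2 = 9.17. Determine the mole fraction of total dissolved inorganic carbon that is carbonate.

α₂ = 1 / (1 + [H⁺]/K2 + [H⁺]²/(K1K2)) = 1 / (1 + 10^+1.69 + 10^+0.11)
   = 1 / (1 + 48.978 + 1.2882) = 1/51.266 = 0.01951

α₂ = 0.0195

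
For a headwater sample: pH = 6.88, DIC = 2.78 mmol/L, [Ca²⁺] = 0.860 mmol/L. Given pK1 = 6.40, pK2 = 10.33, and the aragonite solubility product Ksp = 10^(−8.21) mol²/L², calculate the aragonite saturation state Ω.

α₂ = 1 / (1 + [H⁺]/K2 + [H⁺]²/(K1K2)) = 1 / (1 + 10^+3.45 + 10^+2.97)
   = 1 / (1 + 2818.4 + 933.25) = 1/3752.6 = 0.0002665
[CO3²⁻] = α₂ × DIC = 0.0002665 × 2.78 = 0.0007408 mmol/L = 0.7408 μmol/L
Ksp = 10^(−8.21) = 6.166×10^-9
Ω = [Ca²⁺][CO3²⁻]/Ksp = (0.860×10^-3)(7.408×10^-7) / 6.166×10^-9 = 0.103

Ω = 0.103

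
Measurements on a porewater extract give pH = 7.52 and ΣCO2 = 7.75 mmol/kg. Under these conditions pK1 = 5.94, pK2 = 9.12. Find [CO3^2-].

α₂ = 1 / (1 + [H⁺]/K2 + [H⁺]²/(K1K2)) = 1 / (1 + 10^+1.60 + 10^+0.02)
   = 1 / (1 + 39.811 + 1.0471) = 1/41.858 = 0.02389
[CO3²⁻] = α₂ × DIC = 0.02389 × 7.75 = 0.185 mmol/kg

[CO3²⁻] = 0.185 mmol/kg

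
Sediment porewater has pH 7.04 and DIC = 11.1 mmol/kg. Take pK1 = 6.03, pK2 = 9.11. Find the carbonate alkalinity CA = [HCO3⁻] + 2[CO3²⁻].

CA = 10.2 mmol/kg

CA = [HCO3⁻] + 2[CO3²⁻] = (α₁ + 2α₂)·DIC
At pH 7.04: [H⁺]/K1 = 10^-1.01 = 0.097724, K2/[H⁺] = 10^-2.07 = 0.0085114
α₁ = 1/(1 + 0.097724 + 0.0085114) = 1/1.1062 = 0.9040; α₂ = α₁·K2/[H⁺] = 0.007694
α₁ + 2α₂ = 0.9194
CA = 0.9194 × 11.1 = 10.2 mmol/kg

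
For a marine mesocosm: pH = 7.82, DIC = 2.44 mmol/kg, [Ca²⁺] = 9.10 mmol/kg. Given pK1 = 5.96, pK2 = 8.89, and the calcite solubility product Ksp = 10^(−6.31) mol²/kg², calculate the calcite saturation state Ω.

Ω = 3.51

α₂ = 1 / (1 + [H⁺]/K2 + [H⁺]²/(K1K2)) = 1 / (1 + 10^+1.07 + 10^-0.79)
   = 1 / (1 + 11.749 + 0.16218) = 1/12.911 = 0.07745
[CO3²⁻] = α₂ × DIC = 0.07745 × 2.44 = 0.1890 mmol/kg
Ksp = 10^(−6.31) = 4.898×10^-7
Ω = [Ca²⁺][CO3²⁻]/Ksp = (9.10×10^-3)(1.890×10^-4) / 4.898×10^-7 = 3.51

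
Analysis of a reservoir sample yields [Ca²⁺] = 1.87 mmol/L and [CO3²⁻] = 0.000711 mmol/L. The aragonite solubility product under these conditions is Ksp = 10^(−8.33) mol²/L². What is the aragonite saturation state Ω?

Ksp = 10^(−8.33) = 4.677×10^-9
Ω = [Ca²⁺][CO3²⁻]/Ksp = (1.87×10^-3)(0.000711×10^-3) / 4.677×10^-9 = 0.284

Ω = 0.284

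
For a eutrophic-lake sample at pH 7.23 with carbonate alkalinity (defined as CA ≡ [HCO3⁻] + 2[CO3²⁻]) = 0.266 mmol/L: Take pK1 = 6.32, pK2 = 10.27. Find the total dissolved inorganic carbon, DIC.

CA = [HCO3⁻] + 2[CO3²⁻] = (α₁ + 2α₂)·DIC
At pH 7.23: [H⁺]/K1 = 10^-0.91 = 0.12303, K2/[H⁺] = 10^-3.04 = 0.00091201
α₁ = 1/(1 + 0.12303 + 0.00091201) = 1/1.1239 = 0.8897; α₂ = α₁·K2/[H⁺] = 0.0008114
α₁ + 2α₂ = 0.8914
DIC = CA / (α₁ + 2α₂) = 0.266 / 0.8914 = 0.298 mmol/L

DIC = 0.298 mmol/L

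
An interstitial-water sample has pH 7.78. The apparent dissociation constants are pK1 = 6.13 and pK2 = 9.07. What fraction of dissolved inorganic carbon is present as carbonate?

α₂ = 0.0478

α₂ = 1 / (1 + [H⁺]/K2 + [H⁺]²/(K1K2)) = 1 / (1 + 10^+1.29 + 10^-0.36)
   = 1 / (1 + 19.498 + 0.43652) = 1/20.935 = 0.04777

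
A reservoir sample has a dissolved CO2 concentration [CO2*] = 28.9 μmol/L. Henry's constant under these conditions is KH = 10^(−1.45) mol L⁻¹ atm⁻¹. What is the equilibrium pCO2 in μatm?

KH = 10^(−1.45) = 3.548×10^-2 mol L⁻¹ atm⁻¹
pCO2 = [CO2*]/KH = 28.9×10^-6 / 3.548×10^-2 = 8.15×10^-4 atm = 815 μatm

pCO2 = 815 μatm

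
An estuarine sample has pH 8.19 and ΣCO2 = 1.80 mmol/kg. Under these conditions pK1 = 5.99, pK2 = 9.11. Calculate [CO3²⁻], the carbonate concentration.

[CO3²⁻] = 0.192 mmol/kg

α₂ = 1 / (1 + [H⁺]/K2 + [H⁺]²/(K1K2)) = 1 / (1 + 10^+0.92 + 10^-1.28)
   = 1 / (1 + 8.3176 + 0.052481) = 1/9.3701 = 0.1067
[CO3²⁻] = α₂ × DIC = 0.1067 × 1.80 = 0.192 mmol/kg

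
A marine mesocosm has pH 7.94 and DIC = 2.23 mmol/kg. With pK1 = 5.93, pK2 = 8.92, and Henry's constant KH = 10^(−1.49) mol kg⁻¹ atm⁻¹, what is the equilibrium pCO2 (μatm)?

pCO2 = 604 μatm

α₀ = 1 / (1 + K1/[H⁺] + K1K2/[H⁺]²) = 1 / (1 + 10^+2.01 + 10^+1.03)
   = 1 / (1 + 102.33 + 10.715) = 1/114.04 = 0.008769
[CO2*] = α₀ × DIC = 0.008769 × 2.23 = 0.01955 mmol/kg = 19.55 μmol/kg
pCO2 = [CO2*]/KH = 1.955×10^-5 / 3.236×10^-2 = 604 μatm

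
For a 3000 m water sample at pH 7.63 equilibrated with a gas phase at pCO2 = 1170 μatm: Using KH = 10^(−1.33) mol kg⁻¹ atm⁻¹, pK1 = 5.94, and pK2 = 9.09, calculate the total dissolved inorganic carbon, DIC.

DIC = 2.83 mmol/kg

[CO2*] = KH · pCO2 = 10^(−1.33) × 1170×10^-6 = 5.473×10^-5 mol/kg
α₀ = 1/(1 + K1/[H⁺] + K1K2/[H⁺]²) = 1/(1 + 10^+1.69 + 10^+0.23) = 0.01935
DIC = [CO2*]/α₀ = 5.473×10^-5 / 0.01935 = 2.83 mmol/kg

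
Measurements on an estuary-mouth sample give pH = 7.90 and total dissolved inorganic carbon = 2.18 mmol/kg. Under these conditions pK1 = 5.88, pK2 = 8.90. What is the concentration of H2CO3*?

[CO2*] = 18.8 μmol/kg

α₀ = 1 / (1 + K1/[H⁺] + K1K2/[H⁺]²) = 1 / (1 + 10^+2.02 + 10^+1.02)
   = 1 / (1 + 104.71 + 10.471) = 1/116.18 = 0.008607
[CO2*] = α₀ × DIC = 0.008607 × 2.18 = 0.0188 mmol/kg = 18.8 μmol/kg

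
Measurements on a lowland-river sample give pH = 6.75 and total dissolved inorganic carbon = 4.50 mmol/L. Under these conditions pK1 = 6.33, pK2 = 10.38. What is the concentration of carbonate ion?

[CO3²⁻] = 0.764 μmol/L

α₂ = 1 / (1 + [H⁺]/K2 + [H⁺]²/(K1K2)) = 1 / (1 + 10^+3.63 + 10^+3.21)
   = 1 / (1 + 4265.8 + 1621.8) = 1/5888.6 = 0.0001698
[CO3²⁻] = α₂ × DIC = 0.0001698 × 4.50 = 0.000764 mmol/L = 0.764 μmol/L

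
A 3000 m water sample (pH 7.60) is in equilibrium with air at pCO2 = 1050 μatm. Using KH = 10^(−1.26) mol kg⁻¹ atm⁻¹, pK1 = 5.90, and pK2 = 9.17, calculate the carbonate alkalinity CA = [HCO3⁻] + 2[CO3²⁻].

CA = 3.05 mmol/kg

[CO2*] = KH · pCO2 = 10^(−1.26) × 1050×10^-6 = 5.770×10^-5 mol/kg
α₀ = 1/(1 + K1/[H⁺] + K1K2/[H⁺]²) = 1/(1 + 10^+1.70 + 10^+0.13) = 0.01906
DIC = [CO2*]/α₀ = 5.770×10^-5 / 0.01906 = 3.027 mmol/kg
CA = (α₁ + 2α₂)·DIC = (0.9552 + 2×0.02571) × 3.027 = 3.05 mmol/kg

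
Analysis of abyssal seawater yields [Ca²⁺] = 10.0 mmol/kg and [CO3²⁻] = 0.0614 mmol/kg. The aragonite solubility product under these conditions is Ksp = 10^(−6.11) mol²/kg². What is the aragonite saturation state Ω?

Ksp = 10^(−6.11) = 7.762×10^-7
Ω = [Ca²⁺][CO3²⁻]/Ksp = (10.0×10^-3)(0.0614×10^-3) / 7.762×10^-7 = 0.791

Ω = 0.791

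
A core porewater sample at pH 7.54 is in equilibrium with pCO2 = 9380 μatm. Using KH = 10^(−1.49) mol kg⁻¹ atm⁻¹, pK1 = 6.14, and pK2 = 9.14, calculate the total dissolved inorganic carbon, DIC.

[CO2*] = KH · pCO2 = 10^(−1.49) × 9380×10^-6 = 3.035×10^-4 mol/kg
α₀ = 1/(1 + K1/[H⁺] + K1K2/[H⁺]²) = 1/(1 + 10^+1.40 + 10^-0.20) = 0.03738
DIC = [CO2*]/α₀ = 3.035×10^-4 / 0.03738 = 8.12 mmol/kg

DIC = 8.12 mmol/kg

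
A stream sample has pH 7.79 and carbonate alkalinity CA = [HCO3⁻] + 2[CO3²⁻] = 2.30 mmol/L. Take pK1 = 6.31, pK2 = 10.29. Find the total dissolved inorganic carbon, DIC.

DIC = 2.37 mmol/L

CA = [HCO3⁻] + 2[CO3²⁻] = (α₁ + 2α₂)·DIC
At pH 7.79: [H⁺]/K1 = 10^-1.48 = 0.033113, K2/[H⁺] = 10^-2.50 = 0.0031623
α₁ = 1/(1 + 0.033113 + 0.0031623) = 1/1.0363 = 0.9650; α₂ = α₁·K2/[H⁺] = 0.003052
α₁ + 2α₂ = 0.9711
DIC = CA / (α₁ + 2α₂) = 2.30 / 0.9711 = 2.37 mmol/L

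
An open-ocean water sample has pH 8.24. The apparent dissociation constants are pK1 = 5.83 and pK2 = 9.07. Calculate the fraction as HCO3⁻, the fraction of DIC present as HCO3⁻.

α₁ = 0.868

α₁ = 1 / (1 + [H⁺]/K1 + K2/[H⁺]) = 1 / (1 + 10^-2.41 + 10^-0.83)
   = 1 / (1 + 0.0038905 + 0.14791) = 1/1.1518 = 0.8682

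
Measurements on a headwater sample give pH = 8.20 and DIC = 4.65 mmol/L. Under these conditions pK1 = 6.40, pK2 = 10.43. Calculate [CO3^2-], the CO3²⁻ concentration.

[CO3²⁻] = 0.0268 mmol/L

α₂ = 1 / (1 + [H⁺]/K2 + [H⁺]²/(K1K2)) = 1 / (1 + 10^+2.23 + 10^+0.43)
   = 1 / (1 + 169.82 + 2.6915) = 1/173.52 = 0.005763
[CO3²⁻] = α₂ × DIC = 0.005763 × 4.65 = 0.0268 mmol/L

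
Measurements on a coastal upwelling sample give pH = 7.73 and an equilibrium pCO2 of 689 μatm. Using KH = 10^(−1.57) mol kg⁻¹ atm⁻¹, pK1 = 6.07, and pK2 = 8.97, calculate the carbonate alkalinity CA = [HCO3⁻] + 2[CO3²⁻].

[CO2*] = KH · pCO2 = 10^(−1.57) × 689×10^-6 = 1.854×10^-5 mol/kg
α₀ = 1/(1 + K1/[H⁺] + K1K2/[H⁺]²) = 1/(1 + 10^+1.66 + 10^+0.42) = 0.02027
DIC = [CO2*]/α₀ = 1.854×10^-5 / 0.02027 = 0.9150 mmol/kg
CA = (α₁ + 2α₂)·DIC = (0.9264 + 2×0.05331) × 0.9150 = 0.945 mmol/kg

CA = 0.945 mmol/kg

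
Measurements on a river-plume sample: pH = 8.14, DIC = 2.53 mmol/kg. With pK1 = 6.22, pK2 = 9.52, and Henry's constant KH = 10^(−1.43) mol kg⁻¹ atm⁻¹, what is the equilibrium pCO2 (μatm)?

pCO2 = 777 μatm

α₀ = 1 / (1 + K1/[H⁺] + K1K2/[H⁺]²) = 1 / (1 + 10^+1.92 + 10^+0.54)
   = 1 / (1 + 83.176 + 3.4674) = 1/87.644 = 0.01141
[CO2*] = α₀ × DIC = 0.01141 × 2.53 = 0.02887 mmol/kg
pCO2 = [CO2*]/KH = 2.887×10^-5 / 3.715×10^-2 = 777 μatm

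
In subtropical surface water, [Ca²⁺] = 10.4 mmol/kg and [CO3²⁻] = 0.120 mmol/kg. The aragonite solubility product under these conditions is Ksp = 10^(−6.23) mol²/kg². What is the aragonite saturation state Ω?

Ω = 2.12

Ksp = 10^(−6.23) = 5.888×10^-7
Ω = [Ca²⁺][CO3²⁻]/Ksp = (10.4×10^-3)(0.120×10^-3) / 5.888×10^-7 = 2.12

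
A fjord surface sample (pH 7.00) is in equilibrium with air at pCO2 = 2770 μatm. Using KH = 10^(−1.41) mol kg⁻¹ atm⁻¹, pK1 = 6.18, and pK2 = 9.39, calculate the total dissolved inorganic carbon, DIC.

[CO2*] = KH · pCO2 = 10^(−1.41) × 2770×10^-6 = 1.078×10^-4 mol/kg
α₀ = 1/(1 + K1/[H⁺] + K1K2/[H⁺]²) = 1/(1 + 10^+0.82 + 10^-1.57) = 0.1310
DIC = [CO2*]/α₀ = 1.078×10^-4 / 0.1310 = 0.823 mmol/kg

DIC = 0.823 mmol/kg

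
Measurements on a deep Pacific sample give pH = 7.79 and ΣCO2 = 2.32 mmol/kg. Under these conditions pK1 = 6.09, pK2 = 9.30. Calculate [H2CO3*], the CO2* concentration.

[CO2*] = 0.0440 mmol/kg

α₀ = 1 / (1 + K1/[H⁺] + K1K2/[H⁺]²) = 1 / (1 + 10^+1.70 + 10^+0.19)
   = 1 / (1 + 50.119 + 1.5488) = 1/52.668 = 0.01899
[CO2*] = α₀ × DIC = 0.01899 × 2.32 = 0.0440 mmol/kg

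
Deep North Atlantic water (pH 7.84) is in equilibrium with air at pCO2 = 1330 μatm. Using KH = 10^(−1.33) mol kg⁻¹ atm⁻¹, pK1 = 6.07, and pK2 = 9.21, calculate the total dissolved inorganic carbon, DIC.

[CO2*] = KH · pCO2 = 10^(−1.33) × 1330×10^-6 = 6.221×10^-5 mol/kg
α₀ = 1/(1 + K1/[H⁺] + K1K2/[H⁺]²) = 1/(1 + 10^+1.77 + 10^+0.40) = 0.01603
DIC = [CO2*]/α₀ = 6.221×10^-5 / 0.01603 = 3.88 mmol/kg

DIC = 3.88 mmol/kg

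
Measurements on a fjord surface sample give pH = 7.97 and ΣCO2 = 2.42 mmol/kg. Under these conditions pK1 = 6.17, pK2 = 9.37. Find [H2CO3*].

α₀ = 1 / (1 + K1/[H⁺] + K1K2/[H⁺]²) = 1 / (1 + 10^+1.80 + 10^+0.40)
   = 1 / (1 + 63.096 + 2.5119) = 1/66.608 = 0.01501
[CO2*] = α₀ × DIC = 0.01501 × 2.42 = 0.0363 mmol/kg

[CO2*] = 0.0363 mmol/kg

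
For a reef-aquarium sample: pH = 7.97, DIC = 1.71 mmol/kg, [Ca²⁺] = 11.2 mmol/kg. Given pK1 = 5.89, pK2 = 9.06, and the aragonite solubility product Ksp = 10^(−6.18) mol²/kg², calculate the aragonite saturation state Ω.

α₂ = 1 / (1 + [H⁺]/K2 + [H⁺]²/(K1K2)) = 1 / (1 + 10^+1.09 + 10^-0.99)
   = 1 / (1 + 12.303 + 0.10233) = 1/13.405 = 0.07460
[CO3²⁻] = α₂ × DIC = 0.07460 × 1.71 = 0.1276 mmol/kg
Ksp = 10^(−6.18) = 6.607×10^-7
Ω = [Ca²⁺][CO3²⁻]/Ksp = (11.2×10^-3)(1.276×10^-4) / 6.607×10^-7 = 2.16

Ω = 2.16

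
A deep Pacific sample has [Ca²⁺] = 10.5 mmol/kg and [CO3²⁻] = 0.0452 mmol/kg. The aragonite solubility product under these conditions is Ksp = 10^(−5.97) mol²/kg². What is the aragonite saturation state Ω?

Ksp = 10^(−5.97) = 1.072×10^-6
Ω = [Ca²⁺][CO3²⁻]/Ksp = (10.5×10^-3)(0.0452×10^-3) / 1.072×10^-6 = 0.443

Ω = 0.443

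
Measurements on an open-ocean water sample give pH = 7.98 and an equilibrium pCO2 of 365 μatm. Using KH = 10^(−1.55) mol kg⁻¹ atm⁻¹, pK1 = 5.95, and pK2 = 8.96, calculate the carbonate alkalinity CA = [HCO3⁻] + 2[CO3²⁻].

CA = 1.33 mmol/kg

[CO2*] = KH · pCO2 = 10^(−1.55) × 365×10^-6 = 1.029×10^-5 mol/kg
α₀ = 1/(1 + K1/[H⁺] + K1K2/[H⁺]²) = 1/(1 + 10^+2.03 + 10^+1.05) = 0.008377
DIC = [CO2*]/α₀ = 1.029×10^-5 / 0.008377 = 1.228 mmol/kg
CA = (α₁ + 2α₂)·DIC = (0.8976 + 2×0.09399) × 1.228 = 1.33 mmol/kg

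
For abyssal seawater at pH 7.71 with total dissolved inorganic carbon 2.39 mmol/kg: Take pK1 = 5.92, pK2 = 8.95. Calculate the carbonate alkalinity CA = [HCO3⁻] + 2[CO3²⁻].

CA = 2.48 mmol/kg

CA = [HCO3⁻] + 2[CO3²⁻] = (α₁ + 2α₂)·DIC
At pH 7.71: [H⁺]/K1 = 10^-1.79 = 0.016218, K2/[H⁺] = 10^-1.24 = 0.057544
α₁ = 1/(1 + 0.016218 + 0.057544) = 1/1.0738 = 0.9313; α₂ = α₁·K2/[H⁺] = 0.05359
α₁ + 2α₂ = 1.0385
CA = 1.0385 × 2.39 = 2.48 mmol/kg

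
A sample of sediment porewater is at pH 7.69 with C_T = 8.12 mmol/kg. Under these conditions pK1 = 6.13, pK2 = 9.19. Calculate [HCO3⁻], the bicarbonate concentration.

α₁ = 1 / (1 + [H⁺]/K1 + K2/[H⁺]) = 1 / (1 + 10^-1.56 + 10^-1.50)
   = 1 / (1 + 0.027542 + 0.031623) = 1/1.0592 = 0.9441
[HCO3⁻] = α₁ × DIC = 0.9441 × 8.12 = 7.67 mmol/kg

[HCO3⁻] = 7.67 mmol/kg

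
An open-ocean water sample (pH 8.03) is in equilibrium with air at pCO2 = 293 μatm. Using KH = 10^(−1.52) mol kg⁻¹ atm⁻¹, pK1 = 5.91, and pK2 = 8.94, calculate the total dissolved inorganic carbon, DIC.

DIC = 1.32 mmol/kg

[CO2*] = KH · pCO2 = 10^(−1.52) × 293×10^-6 = 8.848×10^-6 mol/kg
α₀ = 1/(1 + K1/[H⁺] + K1K2/[H⁺]²) = 1/(1 + 10^+2.12 + 10^+1.21) = 0.006709
DIC = [CO2*]/α₀ = 8.848×10^-6 / 0.006709 = 1.32 mmol/kg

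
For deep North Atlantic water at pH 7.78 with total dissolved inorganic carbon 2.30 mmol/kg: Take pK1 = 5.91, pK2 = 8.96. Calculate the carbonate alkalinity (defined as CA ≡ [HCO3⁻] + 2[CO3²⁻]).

CA = [HCO3⁻] + 2[CO3²⁻] = (α₁ + 2α₂)·DIC
At pH 7.78: [H⁺]/K1 = 10^-1.87 = 0.013490, K2/[H⁺] = 10^-1.18 = 0.066069
α₁ = 1/(1 + 0.013490 + 0.066069) = 1/1.0796 = 0.9263; α₂ = α₁·K2/[H⁺] = 0.06120
α₁ + 2α₂ = 1.0487
CA = 1.0487 × 2.30 = 2.41 mmol/kg

CA = 2.41 mmol/kg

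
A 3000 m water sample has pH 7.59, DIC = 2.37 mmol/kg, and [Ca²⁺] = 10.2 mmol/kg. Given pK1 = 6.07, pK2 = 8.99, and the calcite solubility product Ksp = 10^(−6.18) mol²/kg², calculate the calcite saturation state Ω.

Ω = 1.36

α₂ = 1 / (1 + [H⁺]/K2 + [H⁺]²/(K1K2)) = 1 / (1 + 10^+1.40 + 10^-0.12)
   = 1 / (1 + 25.119 + 0.75858) = 1/26.877 = 0.03721
[CO3²⁻] = α₂ × DIC = 0.03721 × 2.37 = 0.08818 mmol/kg
Ksp = 10^(−6.18) = 6.607×10^-7
Ω = [Ca²⁺][CO3²⁻]/Ksp = (10.2×10^-3)(8.818×10^-5) / 6.607×10^-7 = 1.36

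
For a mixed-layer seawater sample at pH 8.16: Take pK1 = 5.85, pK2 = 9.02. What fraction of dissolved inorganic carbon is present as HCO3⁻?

α₁ = 1 / (1 + [H⁺]/K1 + K2/[H⁺]) = 1 / (1 + 10^-2.31 + 10^-0.86)
   = 1 / (1 + 0.0048978 + 0.13804) = 1/1.1429 = 0.8749

α₁ = 0.875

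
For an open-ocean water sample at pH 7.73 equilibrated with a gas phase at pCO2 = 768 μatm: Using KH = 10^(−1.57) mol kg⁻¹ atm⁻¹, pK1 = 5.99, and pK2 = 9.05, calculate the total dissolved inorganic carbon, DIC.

DIC = 1.21 mmol/kg

[CO2*] = KH · pCO2 = 10^(−1.57) × 768×10^-6 = 2.067×10^-5 mol/kg
α₀ = 1/(1 + K1/[H⁺] + K1K2/[H⁺]²) = 1/(1 + 10^+1.74 + 10^+0.42) = 0.01707
DIC = [CO2*]/α₀ = 2.067×10^-5 / 0.01707 = 1.21 mmol/kg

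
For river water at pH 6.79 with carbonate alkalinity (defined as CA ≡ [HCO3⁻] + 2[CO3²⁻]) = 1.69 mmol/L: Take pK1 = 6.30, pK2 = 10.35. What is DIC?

DIC = 2.24 mmol/L

CA = [HCO3⁻] + 2[CO3²⁻] = (α₁ + 2α₂)·DIC
At pH 6.79: [H⁺]/K1 = 10^-0.49 = 0.32359, K2/[H⁺] = 10^-3.56 = 0.00027542
α₁ = 1/(1 + 0.32359 + 0.00027542) = 1/1.3239 = 0.7554; α₂ = α₁·K2/[H⁺] = 0.0002080
α₁ + 2α₂ = 0.7558
DIC = CA / (α₁ + 2α₂) = 1.69 / 0.7558 = 2.24 mmol/L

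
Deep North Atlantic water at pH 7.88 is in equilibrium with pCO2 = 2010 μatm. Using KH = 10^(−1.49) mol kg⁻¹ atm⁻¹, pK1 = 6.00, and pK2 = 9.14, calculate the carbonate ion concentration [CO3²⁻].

[CO3²⁻] = 0.271 mmol/kg

[CO2*] = KH · pCO2 = 10^(−1.49) × 2010×10^-6 = 6.504×10^-5 mol/kg
α₀ = 1/(1 + K1/[H⁺] + K1K2/[H⁺]²) = 1/(1 + 10^+1.88 + 10^+0.62) = 0.01234
DIC = [CO2*]/α₀ = 6.504×10^-5 / 0.01234 = 5.270 mmol/kg
[CO3²⁻] = α₂·DIC; α₂ = 0.05145, so [CO3²⁻] = 0.05145 × 5.270 = 0.271 mmol/kg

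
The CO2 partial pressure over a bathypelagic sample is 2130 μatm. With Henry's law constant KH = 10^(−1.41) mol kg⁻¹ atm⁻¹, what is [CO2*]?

KH = 10^(−1.41) = 3.890×10^-2 mol kg⁻¹ atm⁻¹
[CO2*] = KH · pCO2 = 3.890×10^-2 × 2130×10^-6 atm = 8.29×10^-5 mol/kg

[CO2*] = 82.9 μmol/kg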